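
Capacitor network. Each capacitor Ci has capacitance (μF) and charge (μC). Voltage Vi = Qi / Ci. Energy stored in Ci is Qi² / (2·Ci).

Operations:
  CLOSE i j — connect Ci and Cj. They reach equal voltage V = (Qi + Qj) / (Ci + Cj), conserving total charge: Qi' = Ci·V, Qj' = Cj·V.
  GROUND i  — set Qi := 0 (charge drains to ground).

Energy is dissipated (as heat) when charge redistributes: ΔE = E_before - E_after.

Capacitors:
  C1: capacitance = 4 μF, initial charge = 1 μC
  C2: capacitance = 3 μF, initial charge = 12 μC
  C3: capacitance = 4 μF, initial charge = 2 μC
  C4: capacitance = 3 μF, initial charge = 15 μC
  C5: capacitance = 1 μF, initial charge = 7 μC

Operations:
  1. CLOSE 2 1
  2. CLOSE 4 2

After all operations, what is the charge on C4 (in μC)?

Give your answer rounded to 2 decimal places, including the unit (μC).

Answer: 10.29 μC

Derivation:
Initial: C1(4μF, Q=1μC, V=0.25V), C2(3μF, Q=12μC, V=4.00V), C3(4μF, Q=2μC, V=0.50V), C4(3μF, Q=15μC, V=5.00V), C5(1μF, Q=7μC, V=7.00V)
Op 1: CLOSE 2-1: Q_total=13.00, C_total=7.00, V=1.86; Q2=5.57, Q1=7.43; dissipated=12.054
Op 2: CLOSE 4-2: Q_total=20.57, C_total=6.00, V=3.43; Q4=10.29, Q2=10.29; dissipated=7.408
Final charges: Q1=7.43, Q2=10.29, Q3=2.00, Q4=10.29, Q5=7.00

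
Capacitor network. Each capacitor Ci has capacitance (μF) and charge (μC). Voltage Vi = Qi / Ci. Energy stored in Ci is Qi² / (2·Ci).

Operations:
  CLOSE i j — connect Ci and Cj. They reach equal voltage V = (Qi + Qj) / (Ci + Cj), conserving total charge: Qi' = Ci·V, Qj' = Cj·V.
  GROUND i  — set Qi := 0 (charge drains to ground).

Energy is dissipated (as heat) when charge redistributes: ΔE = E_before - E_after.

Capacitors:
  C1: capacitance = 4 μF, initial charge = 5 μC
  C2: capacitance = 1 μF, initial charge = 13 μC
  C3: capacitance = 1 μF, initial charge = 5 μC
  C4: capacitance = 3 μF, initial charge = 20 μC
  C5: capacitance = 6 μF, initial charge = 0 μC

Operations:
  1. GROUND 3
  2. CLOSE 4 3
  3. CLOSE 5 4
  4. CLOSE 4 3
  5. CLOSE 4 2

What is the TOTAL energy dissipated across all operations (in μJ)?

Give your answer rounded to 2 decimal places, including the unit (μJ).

Answer: 99.68 μJ

Derivation:
Initial: C1(4μF, Q=5μC, V=1.25V), C2(1μF, Q=13μC, V=13.00V), C3(1μF, Q=5μC, V=5.00V), C4(3μF, Q=20μC, V=6.67V), C5(6μF, Q=0μC, V=0.00V)
Op 1: GROUND 3: Q3=0; energy lost=12.500
Op 2: CLOSE 4-3: Q_total=20.00, C_total=4.00, V=5.00; Q4=15.00, Q3=5.00; dissipated=16.667
Op 3: CLOSE 5-4: Q_total=15.00, C_total=9.00, V=1.67; Q5=10.00, Q4=5.00; dissipated=25.000
Op 4: CLOSE 4-3: Q_total=10.00, C_total=4.00, V=2.50; Q4=7.50, Q3=2.50; dissipated=4.167
Op 5: CLOSE 4-2: Q_total=20.50, C_total=4.00, V=5.12; Q4=15.38, Q2=5.12; dissipated=41.344
Total dissipated: 99.677 μJ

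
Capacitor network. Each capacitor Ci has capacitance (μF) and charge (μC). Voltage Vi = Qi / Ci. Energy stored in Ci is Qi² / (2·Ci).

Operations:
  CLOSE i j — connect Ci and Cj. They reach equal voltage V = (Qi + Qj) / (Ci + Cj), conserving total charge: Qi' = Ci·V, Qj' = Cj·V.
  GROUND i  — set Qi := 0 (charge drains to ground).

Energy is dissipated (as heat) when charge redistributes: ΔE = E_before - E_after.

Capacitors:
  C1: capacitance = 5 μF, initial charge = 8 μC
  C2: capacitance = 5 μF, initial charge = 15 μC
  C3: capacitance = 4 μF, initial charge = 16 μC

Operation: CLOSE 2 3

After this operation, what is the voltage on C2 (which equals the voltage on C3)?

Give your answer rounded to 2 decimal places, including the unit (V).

Initial: C1(5μF, Q=8μC, V=1.60V), C2(5μF, Q=15μC, V=3.00V), C3(4μF, Q=16μC, V=4.00V)
Op 1: CLOSE 2-3: Q_total=31.00, C_total=9.00, V=3.44; Q2=17.22, Q3=13.78; dissipated=1.111

Answer: 3.44 V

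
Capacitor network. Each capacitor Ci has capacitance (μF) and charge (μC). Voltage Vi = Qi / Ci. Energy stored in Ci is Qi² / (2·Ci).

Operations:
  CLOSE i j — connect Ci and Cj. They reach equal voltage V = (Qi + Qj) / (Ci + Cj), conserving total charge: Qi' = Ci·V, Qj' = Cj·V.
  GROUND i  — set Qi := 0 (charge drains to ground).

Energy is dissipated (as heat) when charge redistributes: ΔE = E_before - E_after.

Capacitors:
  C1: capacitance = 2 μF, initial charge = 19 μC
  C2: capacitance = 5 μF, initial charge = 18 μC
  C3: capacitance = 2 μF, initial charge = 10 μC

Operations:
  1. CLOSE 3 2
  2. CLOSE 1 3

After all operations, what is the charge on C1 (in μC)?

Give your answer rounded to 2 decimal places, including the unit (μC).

Initial: C1(2μF, Q=19μC, V=9.50V), C2(5μF, Q=18μC, V=3.60V), C3(2μF, Q=10μC, V=5.00V)
Op 1: CLOSE 3-2: Q_total=28.00, C_total=7.00, V=4.00; Q3=8.00, Q2=20.00; dissipated=1.400
Op 2: CLOSE 1-3: Q_total=27.00, C_total=4.00, V=6.75; Q1=13.50, Q3=13.50; dissipated=15.125
Final charges: Q1=13.50, Q2=20.00, Q3=13.50

Answer: 13.50 μC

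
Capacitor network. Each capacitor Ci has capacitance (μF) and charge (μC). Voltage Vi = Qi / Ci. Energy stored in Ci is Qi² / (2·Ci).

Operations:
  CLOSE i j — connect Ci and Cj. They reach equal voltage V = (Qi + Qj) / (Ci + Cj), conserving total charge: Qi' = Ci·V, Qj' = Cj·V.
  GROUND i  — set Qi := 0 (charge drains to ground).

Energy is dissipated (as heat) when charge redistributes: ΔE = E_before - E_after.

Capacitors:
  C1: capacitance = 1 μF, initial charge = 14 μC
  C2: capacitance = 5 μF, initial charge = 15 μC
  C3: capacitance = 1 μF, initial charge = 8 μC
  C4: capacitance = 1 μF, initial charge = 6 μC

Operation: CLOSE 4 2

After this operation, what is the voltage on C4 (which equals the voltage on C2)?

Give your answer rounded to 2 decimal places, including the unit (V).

Initial: C1(1μF, Q=14μC, V=14.00V), C2(5μF, Q=15μC, V=3.00V), C3(1μF, Q=8μC, V=8.00V), C4(1μF, Q=6μC, V=6.00V)
Op 1: CLOSE 4-2: Q_total=21.00, C_total=6.00, V=3.50; Q4=3.50, Q2=17.50; dissipated=3.750

Answer: 3.50 V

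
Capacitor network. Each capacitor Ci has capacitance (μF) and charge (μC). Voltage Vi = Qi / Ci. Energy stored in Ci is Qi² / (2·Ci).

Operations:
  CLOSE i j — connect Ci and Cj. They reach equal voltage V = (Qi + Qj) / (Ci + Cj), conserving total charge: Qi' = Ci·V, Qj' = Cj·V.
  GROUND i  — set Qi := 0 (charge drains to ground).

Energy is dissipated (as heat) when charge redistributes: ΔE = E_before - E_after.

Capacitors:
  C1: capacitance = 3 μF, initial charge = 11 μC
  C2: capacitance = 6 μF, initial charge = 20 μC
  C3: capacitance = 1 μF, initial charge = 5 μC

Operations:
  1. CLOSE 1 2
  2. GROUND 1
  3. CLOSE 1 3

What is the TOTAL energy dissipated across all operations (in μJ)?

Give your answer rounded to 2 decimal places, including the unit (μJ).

Initial: C1(3μF, Q=11μC, V=3.67V), C2(6μF, Q=20μC, V=3.33V), C3(1μF, Q=5μC, V=5.00V)
Op 1: CLOSE 1-2: Q_total=31.00, C_total=9.00, V=3.44; Q1=10.33, Q2=20.67; dissipated=0.111
Op 2: GROUND 1: Q1=0; energy lost=17.796
Op 3: CLOSE 1-3: Q_total=5.00, C_total=4.00, V=1.25; Q1=3.75, Q3=1.25; dissipated=9.375
Total dissipated: 27.282 μJ

Answer: 27.28 μJ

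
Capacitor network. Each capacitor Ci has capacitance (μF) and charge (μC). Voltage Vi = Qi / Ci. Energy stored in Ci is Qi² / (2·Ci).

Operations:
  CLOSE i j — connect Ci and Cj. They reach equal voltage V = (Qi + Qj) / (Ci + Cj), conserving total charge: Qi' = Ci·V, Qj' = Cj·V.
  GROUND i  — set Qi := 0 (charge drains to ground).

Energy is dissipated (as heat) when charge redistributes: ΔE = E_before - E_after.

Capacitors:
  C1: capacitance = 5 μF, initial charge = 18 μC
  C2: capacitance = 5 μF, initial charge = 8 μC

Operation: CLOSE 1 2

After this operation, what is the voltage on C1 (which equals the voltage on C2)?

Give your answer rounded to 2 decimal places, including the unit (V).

Answer: 2.60 V

Derivation:
Initial: C1(5μF, Q=18μC, V=3.60V), C2(5μF, Q=8μC, V=1.60V)
Op 1: CLOSE 1-2: Q_total=26.00, C_total=10.00, V=2.60; Q1=13.00, Q2=13.00; dissipated=5.000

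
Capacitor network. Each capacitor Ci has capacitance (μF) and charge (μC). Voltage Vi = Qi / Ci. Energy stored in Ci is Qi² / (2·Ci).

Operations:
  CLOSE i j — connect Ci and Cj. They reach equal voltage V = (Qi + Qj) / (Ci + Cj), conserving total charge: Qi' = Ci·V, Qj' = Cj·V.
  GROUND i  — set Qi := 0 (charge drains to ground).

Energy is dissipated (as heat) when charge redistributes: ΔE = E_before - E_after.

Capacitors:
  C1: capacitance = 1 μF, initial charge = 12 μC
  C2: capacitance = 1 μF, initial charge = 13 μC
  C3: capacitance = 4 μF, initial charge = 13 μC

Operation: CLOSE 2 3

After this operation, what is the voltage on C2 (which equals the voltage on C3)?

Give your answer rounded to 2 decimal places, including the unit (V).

Initial: C1(1μF, Q=12μC, V=12.00V), C2(1μF, Q=13μC, V=13.00V), C3(4μF, Q=13μC, V=3.25V)
Op 1: CLOSE 2-3: Q_total=26.00, C_total=5.00, V=5.20; Q2=5.20, Q3=20.80; dissipated=38.025

Answer: 5.20 V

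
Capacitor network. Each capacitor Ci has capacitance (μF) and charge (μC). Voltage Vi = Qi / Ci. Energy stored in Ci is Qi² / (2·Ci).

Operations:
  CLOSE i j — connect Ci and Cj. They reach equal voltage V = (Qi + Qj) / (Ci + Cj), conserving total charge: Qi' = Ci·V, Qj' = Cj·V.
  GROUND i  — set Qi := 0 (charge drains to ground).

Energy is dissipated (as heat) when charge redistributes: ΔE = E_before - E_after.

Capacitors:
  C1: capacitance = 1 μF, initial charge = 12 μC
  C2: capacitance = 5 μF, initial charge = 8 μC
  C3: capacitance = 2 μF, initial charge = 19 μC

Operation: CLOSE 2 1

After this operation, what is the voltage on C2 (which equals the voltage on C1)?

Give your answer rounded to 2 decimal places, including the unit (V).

Initial: C1(1μF, Q=12μC, V=12.00V), C2(5μF, Q=8μC, V=1.60V), C3(2μF, Q=19μC, V=9.50V)
Op 1: CLOSE 2-1: Q_total=20.00, C_total=6.00, V=3.33; Q2=16.67, Q1=3.33; dissipated=45.067

Answer: 3.33 V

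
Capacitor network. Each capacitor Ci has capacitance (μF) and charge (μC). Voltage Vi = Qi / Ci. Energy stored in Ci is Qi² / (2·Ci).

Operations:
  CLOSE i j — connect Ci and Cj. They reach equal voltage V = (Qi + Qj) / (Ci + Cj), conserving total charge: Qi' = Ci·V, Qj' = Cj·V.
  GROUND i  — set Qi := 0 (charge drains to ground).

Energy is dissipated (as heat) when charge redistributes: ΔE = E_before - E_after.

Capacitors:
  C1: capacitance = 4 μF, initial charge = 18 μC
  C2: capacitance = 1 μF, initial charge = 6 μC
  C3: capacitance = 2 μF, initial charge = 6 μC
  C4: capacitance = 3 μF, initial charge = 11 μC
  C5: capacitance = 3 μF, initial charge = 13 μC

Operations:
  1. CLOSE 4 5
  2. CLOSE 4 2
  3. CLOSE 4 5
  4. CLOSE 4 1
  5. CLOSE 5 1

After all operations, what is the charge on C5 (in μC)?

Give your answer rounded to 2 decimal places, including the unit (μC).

Initial: C1(4μF, Q=18μC, V=4.50V), C2(1μF, Q=6μC, V=6.00V), C3(2μF, Q=6μC, V=3.00V), C4(3μF, Q=11μC, V=3.67V), C5(3μF, Q=13μC, V=4.33V)
Op 1: CLOSE 4-5: Q_total=24.00, C_total=6.00, V=4.00; Q4=12.00, Q5=12.00; dissipated=0.333
Op 2: CLOSE 4-2: Q_total=18.00, C_total=4.00, V=4.50; Q4=13.50, Q2=4.50; dissipated=1.500
Op 3: CLOSE 4-5: Q_total=25.50, C_total=6.00, V=4.25; Q4=12.75, Q5=12.75; dissipated=0.188
Op 4: CLOSE 4-1: Q_total=30.75, C_total=7.00, V=4.39; Q4=13.18, Q1=17.57; dissipated=0.054
Op 5: CLOSE 5-1: Q_total=30.32, C_total=7.00, V=4.33; Q5=12.99, Q1=17.33; dissipated=0.017
Final charges: Q1=17.33, Q2=4.50, Q3=6.00, Q4=13.18, Q5=12.99

Answer: 12.99 μC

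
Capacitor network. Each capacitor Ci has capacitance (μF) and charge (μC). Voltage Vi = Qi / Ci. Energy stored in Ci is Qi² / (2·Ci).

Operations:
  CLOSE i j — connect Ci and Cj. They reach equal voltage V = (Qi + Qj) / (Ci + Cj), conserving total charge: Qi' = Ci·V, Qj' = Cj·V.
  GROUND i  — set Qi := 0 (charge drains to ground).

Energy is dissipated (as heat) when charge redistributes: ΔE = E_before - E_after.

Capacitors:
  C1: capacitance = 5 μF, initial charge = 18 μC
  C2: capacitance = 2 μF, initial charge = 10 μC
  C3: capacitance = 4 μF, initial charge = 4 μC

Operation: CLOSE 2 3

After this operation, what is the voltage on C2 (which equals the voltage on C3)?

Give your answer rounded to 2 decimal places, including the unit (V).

Answer: 2.33 V

Derivation:
Initial: C1(5μF, Q=18μC, V=3.60V), C2(2μF, Q=10μC, V=5.00V), C3(4μF, Q=4μC, V=1.00V)
Op 1: CLOSE 2-3: Q_total=14.00, C_total=6.00, V=2.33; Q2=4.67, Q3=9.33; dissipated=10.667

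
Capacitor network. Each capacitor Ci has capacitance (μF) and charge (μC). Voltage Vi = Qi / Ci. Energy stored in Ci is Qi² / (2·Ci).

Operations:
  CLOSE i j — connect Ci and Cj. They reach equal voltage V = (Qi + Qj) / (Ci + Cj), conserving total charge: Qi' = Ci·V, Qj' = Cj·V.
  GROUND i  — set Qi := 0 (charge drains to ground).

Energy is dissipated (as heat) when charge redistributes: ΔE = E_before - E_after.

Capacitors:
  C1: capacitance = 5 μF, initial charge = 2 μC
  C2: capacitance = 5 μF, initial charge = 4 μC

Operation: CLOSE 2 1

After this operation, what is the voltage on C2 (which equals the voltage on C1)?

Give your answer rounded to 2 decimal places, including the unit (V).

Answer: 0.60 V

Derivation:
Initial: C1(5μF, Q=2μC, V=0.40V), C2(5μF, Q=4μC, V=0.80V)
Op 1: CLOSE 2-1: Q_total=6.00, C_total=10.00, V=0.60; Q2=3.00, Q1=3.00; dissipated=0.200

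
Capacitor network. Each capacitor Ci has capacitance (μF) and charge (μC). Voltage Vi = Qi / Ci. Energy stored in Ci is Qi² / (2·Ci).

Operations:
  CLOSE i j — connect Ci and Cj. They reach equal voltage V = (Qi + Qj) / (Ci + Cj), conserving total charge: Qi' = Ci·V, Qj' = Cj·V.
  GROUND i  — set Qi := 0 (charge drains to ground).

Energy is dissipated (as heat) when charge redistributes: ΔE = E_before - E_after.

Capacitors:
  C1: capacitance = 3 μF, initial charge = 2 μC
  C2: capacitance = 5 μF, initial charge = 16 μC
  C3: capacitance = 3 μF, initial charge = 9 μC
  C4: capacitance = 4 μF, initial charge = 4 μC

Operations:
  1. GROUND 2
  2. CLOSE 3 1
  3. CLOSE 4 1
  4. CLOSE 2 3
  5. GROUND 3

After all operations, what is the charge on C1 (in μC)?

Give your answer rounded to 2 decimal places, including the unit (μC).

Initial: C1(3μF, Q=2μC, V=0.67V), C2(5μF, Q=16μC, V=3.20V), C3(3μF, Q=9μC, V=3.00V), C4(4μF, Q=4μC, V=1.00V)
Op 1: GROUND 2: Q2=0; energy lost=25.600
Op 2: CLOSE 3-1: Q_total=11.00, C_total=6.00, V=1.83; Q3=5.50, Q1=5.50; dissipated=4.083
Op 3: CLOSE 4-1: Q_total=9.50, C_total=7.00, V=1.36; Q4=5.43, Q1=4.07; dissipated=0.595
Op 4: CLOSE 2-3: Q_total=5.50, C_total=8.00, V=0.69; Q2=3.44, Q3=2.06; dissipated=3.151
Op 5: GROUND 3: Q3=0; energy lost=0.709
Final charges: Q1=4.07, Q2=3.44, Q3=0.00, Q4=5.43

Answer: 4.07 μC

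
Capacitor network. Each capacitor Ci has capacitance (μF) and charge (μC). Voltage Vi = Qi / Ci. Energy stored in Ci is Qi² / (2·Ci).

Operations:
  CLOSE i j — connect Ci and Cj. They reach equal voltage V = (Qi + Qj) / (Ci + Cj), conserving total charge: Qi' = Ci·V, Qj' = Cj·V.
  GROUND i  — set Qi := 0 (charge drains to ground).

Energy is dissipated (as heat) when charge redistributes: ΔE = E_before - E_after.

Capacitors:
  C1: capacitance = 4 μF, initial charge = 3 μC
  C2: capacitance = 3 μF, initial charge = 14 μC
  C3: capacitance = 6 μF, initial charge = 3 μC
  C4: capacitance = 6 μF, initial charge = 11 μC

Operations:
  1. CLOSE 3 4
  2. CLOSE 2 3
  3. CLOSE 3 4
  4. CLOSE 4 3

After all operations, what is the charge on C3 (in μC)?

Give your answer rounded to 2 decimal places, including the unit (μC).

Answer: 10.50 μC

Derivation:
Initial: C1(4μF, Q=3μC, V=0.75V), C2(3μF, Q=14μC, V=4.67V), C3(6μF, Q=3μC, V=0.50V), C4(6μF, Q=11μC, V=1.83V)
Op 1: CLOSE 3-4: Q_total=14.00, C_total=12.00, V=1.17; Q3=7.00, Q4=7.00; dissipated=2.667
Op 2: CLOSE 2-3: Q_total=21.00, C_total=9.00, V=2.33; Q2=7.00, Q3=14.00; dissipated=12.250
Op 3: CLOSE 3-4: Q_total=21.00, C_total=12.00, V=1.75; Q3=10.50, Q4=10.50; dissipated=2.042
Op 4: CLOSE 4-3: Q_total=21.00, C_total=12.00, V=1.75; Q4=10.50, Q3=10.50; dissipated=0.000
Final charges: Q1=3.00, Q2=7.00, Q3=10.50, Q4=10.50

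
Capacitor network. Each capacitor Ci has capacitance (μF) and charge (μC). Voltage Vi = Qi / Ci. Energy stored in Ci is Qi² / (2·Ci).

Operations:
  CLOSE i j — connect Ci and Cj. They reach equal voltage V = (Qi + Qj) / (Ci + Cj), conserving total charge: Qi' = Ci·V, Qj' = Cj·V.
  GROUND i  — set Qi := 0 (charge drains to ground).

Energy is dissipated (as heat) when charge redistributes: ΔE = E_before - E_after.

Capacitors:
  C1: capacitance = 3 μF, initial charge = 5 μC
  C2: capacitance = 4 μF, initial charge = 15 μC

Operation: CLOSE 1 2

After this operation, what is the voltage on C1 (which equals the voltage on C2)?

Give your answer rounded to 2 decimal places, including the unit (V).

Answer: 2.86 V

Derivation:
Initial: C1(3μF, Q=5μC, V=1.67V), C2(4μF, Q=15μC, V=3.75V)
Op 1: CLOSE 1-2: Q_total=20.00, C_total=7.00, V=2.86; Q1=8.57, Q2=11.43; dissipated=3.720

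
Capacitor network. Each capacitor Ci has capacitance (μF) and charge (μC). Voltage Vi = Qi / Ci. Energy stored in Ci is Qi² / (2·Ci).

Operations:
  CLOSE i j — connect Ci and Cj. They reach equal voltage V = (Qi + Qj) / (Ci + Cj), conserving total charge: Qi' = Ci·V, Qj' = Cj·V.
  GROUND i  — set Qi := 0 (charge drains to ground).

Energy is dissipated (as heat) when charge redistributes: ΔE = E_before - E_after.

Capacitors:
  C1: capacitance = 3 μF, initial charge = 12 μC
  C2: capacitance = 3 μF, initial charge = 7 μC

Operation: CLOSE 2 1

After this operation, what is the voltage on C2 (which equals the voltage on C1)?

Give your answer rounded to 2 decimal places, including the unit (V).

Initial: C1(3μF, Q=12μC, V=4.00V), C2(3μF, Q=7μC, V=2.33V)
Op 1: CLOSE 2-1: Q_total=19.00, C_total=6.00, V=3.17; Q2=9.50, Q1=9.50; dissipated=2.083

Answer: 3.17 V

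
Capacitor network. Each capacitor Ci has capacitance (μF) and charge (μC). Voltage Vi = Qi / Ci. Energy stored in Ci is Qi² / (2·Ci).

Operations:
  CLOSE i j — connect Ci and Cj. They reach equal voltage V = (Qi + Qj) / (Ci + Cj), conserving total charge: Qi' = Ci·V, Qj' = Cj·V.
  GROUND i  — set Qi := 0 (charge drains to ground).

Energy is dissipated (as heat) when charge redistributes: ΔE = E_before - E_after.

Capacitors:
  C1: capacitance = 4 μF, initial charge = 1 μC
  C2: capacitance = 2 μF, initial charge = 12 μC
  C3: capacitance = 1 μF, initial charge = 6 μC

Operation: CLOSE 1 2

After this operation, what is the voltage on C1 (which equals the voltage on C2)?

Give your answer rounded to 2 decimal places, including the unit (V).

Initial: C1(4μF, Q=1μC, V=0.25V), C2(2μF, Q=12μC, V=6.00V), C3(1μF, Q=6μC, V=6.00V)
Op 1: CLOSE 1-2: Q_total=13.00, C_total=6.00, V=2.17; Q1=8.67, Q2=4.33; dissipated=22.042

Answer: 2.17 V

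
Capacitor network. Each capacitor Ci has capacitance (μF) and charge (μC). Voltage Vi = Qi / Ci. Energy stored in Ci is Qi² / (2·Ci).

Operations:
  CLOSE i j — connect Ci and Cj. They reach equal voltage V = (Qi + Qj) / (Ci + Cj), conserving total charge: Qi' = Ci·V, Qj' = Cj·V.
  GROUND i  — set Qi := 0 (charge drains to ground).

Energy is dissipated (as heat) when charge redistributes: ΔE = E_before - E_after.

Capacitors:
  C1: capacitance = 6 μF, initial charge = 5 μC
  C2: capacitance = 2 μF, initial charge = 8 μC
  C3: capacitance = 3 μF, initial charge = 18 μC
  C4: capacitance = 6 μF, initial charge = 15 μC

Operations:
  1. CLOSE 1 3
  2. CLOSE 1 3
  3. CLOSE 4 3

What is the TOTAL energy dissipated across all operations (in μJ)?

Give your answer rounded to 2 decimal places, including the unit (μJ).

Answer: 26.70 μJ

Derivation:
Initial: C1(6μF, Q=5μC, V=0.83V), C2(2μF, Q=8μC, V=4.00V), C3(3μF, Q=18μC, V=6.00V), C4(6μF, Q=15μC, V=2.50V)
Op 1: CLOSE 1-3: Q_total=23.00, C_total=9.00, V=2.56; Q1=15.33, Q3=7.67; dissipated=26.694
Op 2: CLOSE 1-3: Q_total=23.00, C_total=9.00, V=2.56; Q1=15.33, Q3=7.67; dissipated=0.000
Op 3: CLOSE 4-3: Q_total=22.67, C_total=9.00, V=2.52; Q4=15.11, Q3=7.56; dissipated=0.003
Total dissipated: 26.698 μJ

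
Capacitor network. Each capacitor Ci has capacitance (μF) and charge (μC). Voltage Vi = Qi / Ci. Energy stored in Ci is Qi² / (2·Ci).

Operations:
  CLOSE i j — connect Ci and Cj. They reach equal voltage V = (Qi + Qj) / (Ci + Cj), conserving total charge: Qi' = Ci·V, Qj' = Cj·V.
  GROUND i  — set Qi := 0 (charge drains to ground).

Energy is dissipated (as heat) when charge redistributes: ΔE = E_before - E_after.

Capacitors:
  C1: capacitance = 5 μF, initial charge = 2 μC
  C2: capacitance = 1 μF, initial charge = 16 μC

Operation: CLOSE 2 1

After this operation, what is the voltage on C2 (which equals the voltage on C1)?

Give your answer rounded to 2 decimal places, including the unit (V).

Initial: C1(5μF, Q=2μC, V=0.40V), C2(1μF, Q=16μC, V=16.00V)
Op 1: CLOSE 2-1: Q_total=18.00, C_total=6.00, V=3.00; Q2=3.00, Q1=15.00; dissipated=101.400

Answer: 3.00 V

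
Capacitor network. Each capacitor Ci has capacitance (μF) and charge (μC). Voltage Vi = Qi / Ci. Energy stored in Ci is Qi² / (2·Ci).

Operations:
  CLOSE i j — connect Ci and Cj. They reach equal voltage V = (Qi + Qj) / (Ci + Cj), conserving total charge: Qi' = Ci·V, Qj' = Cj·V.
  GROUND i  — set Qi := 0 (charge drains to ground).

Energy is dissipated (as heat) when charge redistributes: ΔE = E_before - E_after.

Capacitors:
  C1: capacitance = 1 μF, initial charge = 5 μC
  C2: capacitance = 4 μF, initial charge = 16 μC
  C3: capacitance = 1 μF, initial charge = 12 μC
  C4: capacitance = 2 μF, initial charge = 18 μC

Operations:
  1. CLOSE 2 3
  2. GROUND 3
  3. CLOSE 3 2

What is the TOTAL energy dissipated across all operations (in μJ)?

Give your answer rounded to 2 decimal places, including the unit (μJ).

Answer: 53.82 μJ

Derivation:
Initial: C1(1μF, Q=5μC, V=5.00V), C2(4μF, Q=16μC, V=4.00V), C3(1μF, Q=12μC, V=12.00V), C4(2μF, Q=18μC, V=9.00V)
Op 1: CLOSE 2-3: Q_total=28.00, C_total=5.00, V=5.60; Q2=22.40, Q3=5.60; dissipated=25.600
Op 2: GROUND 3: Q3=0; energy lost=15.680
Op 3: CLOSE 3-2: Q_total=22.40, C_total=5.00, V=4.48; Q3=4.48, Q2=17.92; dissipated=12.544
Total dissipated: 53.824 μJ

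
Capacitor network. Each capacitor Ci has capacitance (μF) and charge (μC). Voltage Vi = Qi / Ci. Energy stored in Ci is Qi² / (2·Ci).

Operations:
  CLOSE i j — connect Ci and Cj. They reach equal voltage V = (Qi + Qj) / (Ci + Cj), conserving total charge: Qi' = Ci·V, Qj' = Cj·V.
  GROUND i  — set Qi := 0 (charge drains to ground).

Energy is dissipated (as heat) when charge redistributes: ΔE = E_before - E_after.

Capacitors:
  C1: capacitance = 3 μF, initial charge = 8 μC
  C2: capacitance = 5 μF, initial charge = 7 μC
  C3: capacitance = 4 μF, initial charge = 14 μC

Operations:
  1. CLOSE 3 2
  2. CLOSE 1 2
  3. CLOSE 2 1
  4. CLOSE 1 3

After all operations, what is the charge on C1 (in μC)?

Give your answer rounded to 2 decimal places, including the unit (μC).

Answer: 7.16 μC

Derivation:
Initial: C1(3μF, Q=8μC, V=2.67V), C2(5μF, Q=7μC, V=1.40V), C3(4μF, Q=14μC, V=3.50V)
Op 1: CLOSE 3-2: Q_total=21.00, C_total=9.00, V=2.33; Q3=9.33, Q2=11.67; dissipated=4.900
Op 2: CLOSE 1-2: Q_total=19.67, C_total=8.00, V=2.46; Q1=7.38, Q2=12.29; dissipated=0.104
Op 3: CLOSE 2-1: Q_total=19.67, C_total=8.00, V=2.46; Q2=12.29, Q1=7.38; dissipated=0.000
Op 4: CLOSE 1-3: Q_total=16.71, C_total=7.00, V=2.39; Q1=7.16, Q3=9.55; dissipated=0.013
Final charges: Q1=7.16, Q2=12.29, Q3=9.55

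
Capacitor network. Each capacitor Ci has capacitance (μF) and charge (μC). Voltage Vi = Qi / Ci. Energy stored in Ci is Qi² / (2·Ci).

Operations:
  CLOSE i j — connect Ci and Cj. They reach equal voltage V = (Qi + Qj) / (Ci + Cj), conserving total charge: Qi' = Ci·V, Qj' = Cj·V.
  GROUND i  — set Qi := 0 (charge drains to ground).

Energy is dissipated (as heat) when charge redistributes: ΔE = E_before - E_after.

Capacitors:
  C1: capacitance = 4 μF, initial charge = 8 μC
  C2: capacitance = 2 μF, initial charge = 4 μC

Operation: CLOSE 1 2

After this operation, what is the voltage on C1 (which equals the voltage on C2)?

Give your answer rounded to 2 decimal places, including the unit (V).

Initial: C1(4μF, Q=8μC, V=2.00V), C2(2μF, Q=4μC, V=2.00V)
Op 1: CLOSE 1-2: Q_total=12.00, C_total=6.00, V=2.00; Q1=8.00, Q2=4.00; dissipated=0.000

Answer: 2.00 V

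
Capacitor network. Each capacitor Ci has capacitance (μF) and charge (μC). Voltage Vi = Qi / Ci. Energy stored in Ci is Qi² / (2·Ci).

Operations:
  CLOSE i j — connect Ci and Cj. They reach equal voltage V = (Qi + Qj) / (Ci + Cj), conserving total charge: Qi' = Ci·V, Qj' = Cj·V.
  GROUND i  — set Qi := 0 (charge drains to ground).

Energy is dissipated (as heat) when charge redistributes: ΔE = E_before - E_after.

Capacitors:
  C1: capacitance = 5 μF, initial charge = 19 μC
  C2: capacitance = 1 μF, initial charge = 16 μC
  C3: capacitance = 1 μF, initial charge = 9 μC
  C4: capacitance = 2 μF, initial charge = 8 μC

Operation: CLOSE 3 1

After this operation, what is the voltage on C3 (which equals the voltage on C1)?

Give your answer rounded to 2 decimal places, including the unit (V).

Initial: C1(5μF, Q=19μC, V=3.80V), C2(1μF, Q=16μC, V=16.00V), C3(1μF, Q=9μC, V=9.00V), C4(2μF, Q=8μC, V=4.00V)
Op 1: CLOSE 3-1: Q_total=28.00, C_total=6.00, V=4.67; Q3=4.67, Q1=23.33; dissipated=11.267

Answer: 4.67 V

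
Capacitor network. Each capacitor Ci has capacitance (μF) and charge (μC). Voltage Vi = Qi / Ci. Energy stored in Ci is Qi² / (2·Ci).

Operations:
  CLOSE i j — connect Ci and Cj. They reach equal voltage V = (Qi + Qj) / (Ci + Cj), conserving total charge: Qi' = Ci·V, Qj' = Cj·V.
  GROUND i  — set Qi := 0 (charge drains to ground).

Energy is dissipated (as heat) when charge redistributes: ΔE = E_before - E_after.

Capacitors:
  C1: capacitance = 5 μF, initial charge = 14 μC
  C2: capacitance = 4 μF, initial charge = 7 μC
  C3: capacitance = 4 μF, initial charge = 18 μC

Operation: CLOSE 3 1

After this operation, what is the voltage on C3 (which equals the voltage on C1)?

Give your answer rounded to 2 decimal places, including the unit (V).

Answer: 3.56 V

Derivation:
Initial: C1(5μF, Q=14μC, V=2.80V), C2(4μF, Q=7μC, V=1.75V), C3(4μF, Q=18μC, V=4.50V)
Op 1: CLOSE 3-1: Q_total=32.00, C_total=9.00, V=3.56; Q3=14.22, Q1=17.78; dissipated=3.211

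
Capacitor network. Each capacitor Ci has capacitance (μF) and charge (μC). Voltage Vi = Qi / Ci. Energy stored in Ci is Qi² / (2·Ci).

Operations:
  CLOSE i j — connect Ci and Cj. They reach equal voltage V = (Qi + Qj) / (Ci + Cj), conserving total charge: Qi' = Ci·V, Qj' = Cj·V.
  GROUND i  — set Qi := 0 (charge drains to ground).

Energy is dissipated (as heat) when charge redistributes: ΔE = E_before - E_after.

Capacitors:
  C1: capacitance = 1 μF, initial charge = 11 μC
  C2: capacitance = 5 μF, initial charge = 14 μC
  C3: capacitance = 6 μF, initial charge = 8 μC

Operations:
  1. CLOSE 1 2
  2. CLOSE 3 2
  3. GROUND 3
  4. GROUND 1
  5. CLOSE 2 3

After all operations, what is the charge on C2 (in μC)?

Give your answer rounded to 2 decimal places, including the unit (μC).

Initial: C1(1μF, Q=11μC, V=11.00V), C2(5μF, Q=14μC, V=2.80V), C3(6μF, Q=8μC, V=1.33V)
Op 1: CLOSE 1-2: Q_total=25.00, C_total=6.00, V=4.17; Q1=4.17, Q2=20.83; dissipated=28.017
Op 2: CLOSE 3-2: Q_total=28.83, C_total=11.00, V=2.62; Q3=15.73, Q2=13.11; dissipated=10.947
Op 3: GROUND 3: Q3=0; energy lost=20.612
Op 4: GROUND 1: Q1=0; energy lost=8.681
Op 5: CLOSE 2-3: Q_total=13.11, C_total=11.00, V=1.19; Q2=5.96, Q3=7.15; dissipated=9.369
Final charges: Q1=0.00, Q2=5.96, Q3=7.15

Answer: 5.96 μC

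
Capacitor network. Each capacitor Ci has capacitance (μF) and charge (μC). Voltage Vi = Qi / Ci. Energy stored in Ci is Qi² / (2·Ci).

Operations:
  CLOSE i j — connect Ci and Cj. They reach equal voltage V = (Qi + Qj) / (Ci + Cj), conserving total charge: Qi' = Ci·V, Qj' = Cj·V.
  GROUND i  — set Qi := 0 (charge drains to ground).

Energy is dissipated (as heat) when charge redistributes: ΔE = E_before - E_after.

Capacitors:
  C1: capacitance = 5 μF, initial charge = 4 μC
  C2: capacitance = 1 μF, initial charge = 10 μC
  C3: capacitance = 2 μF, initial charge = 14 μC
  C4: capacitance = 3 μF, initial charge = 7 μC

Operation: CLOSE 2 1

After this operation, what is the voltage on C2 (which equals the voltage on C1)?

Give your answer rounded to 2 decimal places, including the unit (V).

Answer: 2.33 V

Derivation:
Initial: C1(5μF, Q=4μC, V=0.80V), C2(1μF, Q=10μC, V=10.00V), C3(2μF, Q=14μC, V=7.00V), C4(3μF, Q=7μC, V=2.33V)
Op 1: CLOSE 2-1: Q_total=14.00, C_total=6.00, V=2.33; Q2=2.33, Q1=11.67; dissipated=35.267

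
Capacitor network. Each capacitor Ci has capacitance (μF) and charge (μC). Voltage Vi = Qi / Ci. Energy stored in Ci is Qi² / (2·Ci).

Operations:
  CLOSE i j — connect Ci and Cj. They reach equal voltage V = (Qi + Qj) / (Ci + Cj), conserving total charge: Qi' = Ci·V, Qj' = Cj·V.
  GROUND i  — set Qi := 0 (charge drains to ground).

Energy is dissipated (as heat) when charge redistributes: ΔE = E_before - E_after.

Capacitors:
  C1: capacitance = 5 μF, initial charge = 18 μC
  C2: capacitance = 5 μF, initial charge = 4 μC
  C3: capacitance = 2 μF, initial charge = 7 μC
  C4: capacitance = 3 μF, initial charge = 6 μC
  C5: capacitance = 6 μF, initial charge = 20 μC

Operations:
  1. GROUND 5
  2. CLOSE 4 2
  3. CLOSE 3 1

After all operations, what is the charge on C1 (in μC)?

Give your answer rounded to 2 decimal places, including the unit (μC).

Initial: C1(5μF, Q=18μC, V=3.60V), C2(5μF, Q=4μC, V=0.80V), C3(2μF, Q=7μC, V=3.50V), C4(3μF, Q=6μC, V=2.00V), C5(6μF, Q=20μC, V=3.33V)
Op 1: GROUND 5: Q5=0; energy lost=33.333
Op 2: CLOSE 4-2: Q_total=10.00, C_total=8.00, V=1.25; Q4=3.75, Q2=6.25; dissipated=1.350
Op 3: CLOSE 3-1: Q_total=25.00, C_total=7.00, V=3.57; Q3=7.14, Q1=17.86; dissipated=0.007
Final charges: Q1=17.86, Q2=6.25, Q3=7.14, Q4=3.75, Q5=0.00

Answer: 17.86 μC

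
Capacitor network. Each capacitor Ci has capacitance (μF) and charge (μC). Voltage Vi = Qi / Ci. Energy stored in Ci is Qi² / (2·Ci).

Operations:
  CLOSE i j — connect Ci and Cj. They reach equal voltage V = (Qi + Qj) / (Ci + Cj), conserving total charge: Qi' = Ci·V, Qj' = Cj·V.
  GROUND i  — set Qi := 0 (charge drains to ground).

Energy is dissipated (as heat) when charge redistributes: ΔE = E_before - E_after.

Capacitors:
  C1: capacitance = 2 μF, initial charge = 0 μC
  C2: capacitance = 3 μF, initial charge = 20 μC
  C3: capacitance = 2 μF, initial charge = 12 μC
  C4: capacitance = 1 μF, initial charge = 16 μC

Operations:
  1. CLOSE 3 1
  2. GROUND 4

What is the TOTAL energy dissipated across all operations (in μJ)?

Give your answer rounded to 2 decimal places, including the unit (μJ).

Initial: C1(2μF, Q=0μC, V=0.00V), C2(3μF, Q=20μC, V=6.67V), C3(2μF, Q=12μC, V=6.00V), C4(1μF, Q=16μC, V=16.00V)
Op 1: CLOSE 3-1: Q_total=12.00, C_total=4.00, V=3.00; Q3=6.00, Q1=6.00; dissipated=18.000
Op 2: GROUND 4: Q4=0; energy lost=128.000
Total dissipated: 146.000 μJ

Answer: 146.00 μJ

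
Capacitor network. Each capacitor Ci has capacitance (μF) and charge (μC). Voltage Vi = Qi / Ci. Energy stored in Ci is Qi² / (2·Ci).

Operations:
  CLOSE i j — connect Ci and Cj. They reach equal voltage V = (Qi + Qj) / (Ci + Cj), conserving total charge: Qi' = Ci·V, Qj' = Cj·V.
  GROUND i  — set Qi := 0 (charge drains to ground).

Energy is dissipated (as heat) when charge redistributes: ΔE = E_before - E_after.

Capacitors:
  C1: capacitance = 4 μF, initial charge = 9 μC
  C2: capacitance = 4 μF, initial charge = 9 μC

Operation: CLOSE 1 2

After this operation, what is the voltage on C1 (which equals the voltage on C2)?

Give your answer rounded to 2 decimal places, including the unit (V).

Initial: C1(4μF, Q=9μC, V=2.25V), C2(4μF, Q=9μC, V=2.25V)
Op 1: CLOSE 1-2: Q_total=18.00, C_total=8.00, V=2.25; Q1=9.00, Q2=9.00; dissipated=0.000

Answer: 2.25 V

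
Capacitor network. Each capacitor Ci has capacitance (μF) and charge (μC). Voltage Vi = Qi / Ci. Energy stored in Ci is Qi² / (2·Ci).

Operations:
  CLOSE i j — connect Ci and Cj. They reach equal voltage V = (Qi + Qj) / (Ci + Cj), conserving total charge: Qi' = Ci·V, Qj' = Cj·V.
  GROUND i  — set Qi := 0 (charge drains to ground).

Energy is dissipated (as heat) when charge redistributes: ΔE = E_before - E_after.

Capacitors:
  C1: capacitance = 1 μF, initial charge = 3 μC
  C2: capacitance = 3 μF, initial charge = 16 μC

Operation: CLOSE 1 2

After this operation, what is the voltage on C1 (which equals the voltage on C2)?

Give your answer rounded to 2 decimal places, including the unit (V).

Initial: C1(1μF, Q=3μC, V=3.00V), C2(3μF, Q=16μC, V=5.33V)
Op 1: CLOSE 1-2: Q_total=19.00, C_total=4.00, V=4.75; Q1=4.75, Q2=14.25; dissipated=2.042

Answer: 4.75 V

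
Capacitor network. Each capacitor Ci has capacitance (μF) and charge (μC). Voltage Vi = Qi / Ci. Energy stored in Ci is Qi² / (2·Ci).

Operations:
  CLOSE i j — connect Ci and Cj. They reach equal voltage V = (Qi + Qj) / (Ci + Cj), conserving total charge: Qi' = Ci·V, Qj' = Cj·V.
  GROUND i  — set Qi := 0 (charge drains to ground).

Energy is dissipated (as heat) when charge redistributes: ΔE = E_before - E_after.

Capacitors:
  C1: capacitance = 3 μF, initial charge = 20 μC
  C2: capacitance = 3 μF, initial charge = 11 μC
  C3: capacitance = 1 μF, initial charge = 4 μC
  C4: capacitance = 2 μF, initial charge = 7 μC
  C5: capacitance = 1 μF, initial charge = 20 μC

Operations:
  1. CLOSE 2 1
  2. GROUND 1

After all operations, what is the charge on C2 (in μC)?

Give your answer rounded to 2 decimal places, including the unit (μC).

Initial: C1(3μF, Q=20μC, V=6.67V), C2(3μF, Q=11μC, V=3.67V), C3(1μF, Q=4μC, V=4.00V), C4(2μF, Q=7μC, V=3.50V), C5(1μF, Q=20μC, V=20.00V)
Op 1: CLOSE 2-1: Q_total=31.00, C_total=6.00, V=5.17; Q2=15.50, Q1=15.50; dissipated=6.750
Op 2: GROUND 1: Q1=0; energy lost=40.042
Final charges: Q1=0.00, Q2=15.50, Q3=4.00, Q4=7.00, Q5=20.00

Answer: 15.50 μC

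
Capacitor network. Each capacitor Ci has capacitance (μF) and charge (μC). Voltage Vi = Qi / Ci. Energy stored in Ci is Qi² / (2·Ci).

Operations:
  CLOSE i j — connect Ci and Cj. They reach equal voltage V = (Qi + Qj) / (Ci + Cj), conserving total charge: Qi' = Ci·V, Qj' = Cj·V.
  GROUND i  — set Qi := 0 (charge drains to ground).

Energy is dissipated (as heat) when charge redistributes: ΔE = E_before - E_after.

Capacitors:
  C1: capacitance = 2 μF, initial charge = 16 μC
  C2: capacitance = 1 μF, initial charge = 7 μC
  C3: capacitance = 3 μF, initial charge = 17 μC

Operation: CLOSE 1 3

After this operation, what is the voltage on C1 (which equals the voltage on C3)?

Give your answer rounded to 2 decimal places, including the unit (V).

Initial: C1(2μF, Q=16μC, V=8.00V), C2(1μF, Q=7μC, V=7.00V), C3(3μF, Q=17μC, V=5.67V)
Op 1: CLOSE 1-3: Q_total=33.00, C_total=5.00, V=6.60; Q1=13.20, Q3=19.80; dissipated=3.267

Answer: 6.60 V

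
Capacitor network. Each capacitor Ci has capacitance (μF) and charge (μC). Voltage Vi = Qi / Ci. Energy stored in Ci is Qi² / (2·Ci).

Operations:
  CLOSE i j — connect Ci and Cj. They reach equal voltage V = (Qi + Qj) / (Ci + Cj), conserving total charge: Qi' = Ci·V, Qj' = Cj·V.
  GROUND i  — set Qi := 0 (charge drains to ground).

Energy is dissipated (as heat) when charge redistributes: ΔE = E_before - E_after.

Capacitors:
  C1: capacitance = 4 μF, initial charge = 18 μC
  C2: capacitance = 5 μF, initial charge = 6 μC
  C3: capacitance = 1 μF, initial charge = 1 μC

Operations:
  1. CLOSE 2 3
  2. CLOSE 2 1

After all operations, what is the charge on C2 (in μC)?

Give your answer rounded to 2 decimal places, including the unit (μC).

Initial: C1(4μF, Q=18μC, V=4.50V), C2(5μF, Q=6μC, V=1.20V), C3(1μF, Q=1μC, V=1.00V)
Op 1: CLOSE 2-3: Q_total=7.00, C_total=6.00, V=1.17; Q2=5.83, Q3=1.17; dissipated=0.017
Op 2: CLOSE 2-1: Q_total=23.83, C_total=9.00, V=2.65; Q2=13.24, Q1=10.59; dissipated=12.346
Final charges: Q1=10.59, Q2=13.24, Q3=1.17

Answer: 13.24 μC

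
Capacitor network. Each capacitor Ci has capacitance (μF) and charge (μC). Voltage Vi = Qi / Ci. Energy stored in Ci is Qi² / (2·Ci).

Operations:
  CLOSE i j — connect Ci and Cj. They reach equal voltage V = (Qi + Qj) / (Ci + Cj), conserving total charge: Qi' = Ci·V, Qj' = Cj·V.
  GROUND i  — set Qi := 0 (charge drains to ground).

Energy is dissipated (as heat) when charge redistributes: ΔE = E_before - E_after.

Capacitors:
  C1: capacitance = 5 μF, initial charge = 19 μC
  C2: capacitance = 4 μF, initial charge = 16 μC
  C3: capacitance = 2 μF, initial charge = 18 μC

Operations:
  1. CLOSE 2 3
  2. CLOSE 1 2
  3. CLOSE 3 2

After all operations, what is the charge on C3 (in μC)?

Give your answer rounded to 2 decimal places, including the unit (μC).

Answer: 9.95 μC

Derivation:
Initial: C1(5μF, Q=19μC, V=3.80V), C2(4μF, Q=16μC, V=4.00V), C3(2μF, Q=18μC, V=9.00V)
Op 1: CLOSE 2-3: Q_total=34.00, C_total=6.00, V=5.67; Q2=22.67, Q3=11.33; dissipated=16.667
Op 2: CLOSE 1-2: Q_total=41.67, C_total=9.00, V=4.63; Q1=23.15, Q2=18.52; dissipated=3.872
Op 3: CLOSE 3-2: Q_total=29.85, C_total=6.00, V=4.98; Q3=9.95, Q2=19.90; dissipated=0.717
Final charges: Q1=23.15, Q2=19.90, Q3=9.95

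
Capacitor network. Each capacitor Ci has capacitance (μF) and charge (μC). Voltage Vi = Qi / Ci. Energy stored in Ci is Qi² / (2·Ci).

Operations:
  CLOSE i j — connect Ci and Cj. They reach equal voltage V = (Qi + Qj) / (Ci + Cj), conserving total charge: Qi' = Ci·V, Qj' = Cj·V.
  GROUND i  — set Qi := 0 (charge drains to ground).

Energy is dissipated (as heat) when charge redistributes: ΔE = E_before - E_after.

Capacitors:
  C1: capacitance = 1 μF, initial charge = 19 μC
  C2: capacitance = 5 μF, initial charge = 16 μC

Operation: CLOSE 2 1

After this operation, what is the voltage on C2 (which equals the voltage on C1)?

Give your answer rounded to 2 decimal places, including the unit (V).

Answer: 5.83 V

Derivation:
Initial: C1(1μF, Q=19μC, V=19.00V), C2(5μF, Q=16μC, V=3.20V)
Op 1: CLOSE 2-1: Q_total=35.00, C_total=6.00, V=5.83; Q2=29.17, Q1=5.83; dissipated=104.017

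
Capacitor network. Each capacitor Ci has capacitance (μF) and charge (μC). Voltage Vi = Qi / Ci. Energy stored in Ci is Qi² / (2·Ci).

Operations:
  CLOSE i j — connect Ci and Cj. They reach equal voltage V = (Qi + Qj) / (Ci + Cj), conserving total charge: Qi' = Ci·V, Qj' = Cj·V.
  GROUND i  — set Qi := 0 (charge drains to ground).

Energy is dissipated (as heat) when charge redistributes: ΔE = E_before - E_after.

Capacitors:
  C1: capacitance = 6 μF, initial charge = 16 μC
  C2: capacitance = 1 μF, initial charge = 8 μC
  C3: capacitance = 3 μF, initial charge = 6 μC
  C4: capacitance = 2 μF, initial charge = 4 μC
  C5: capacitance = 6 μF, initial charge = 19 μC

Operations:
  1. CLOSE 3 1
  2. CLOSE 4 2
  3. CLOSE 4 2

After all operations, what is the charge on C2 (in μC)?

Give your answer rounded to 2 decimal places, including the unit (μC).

Initial: C1(6μF, Q=16μC, V=2.67V), C2(1μF, Q=8μC, V=8.00V), C3(3μF, Q=6μC, V=2.00V), C4(2μF, Q=4μC, V=2.00V), C5(6μF, Q=19μC, V=3.17V)
Op 1: CLOSE 3-1: Q_total=22.00, C_total=9.00, V=2.44; Q3=7.33, Q1=14.67; dissipated=0.444
Op 2: CLOSE 4-2: Q_total=12.00, C_total=3.00, V=4.00; Q4=8.00, Q2=4.00; dissipated=12.000
Op 3: CLOSE 4-2: Q_total=12.00, C_total=3.00, V=4.00; Q4=8.00, Q2=4.00; dissipated=0.000
Final charges: Q1=14.67, Q2=4.00, Q3=7.33, Q4=8.00, Q5=19.00

Answer: 4.00 μC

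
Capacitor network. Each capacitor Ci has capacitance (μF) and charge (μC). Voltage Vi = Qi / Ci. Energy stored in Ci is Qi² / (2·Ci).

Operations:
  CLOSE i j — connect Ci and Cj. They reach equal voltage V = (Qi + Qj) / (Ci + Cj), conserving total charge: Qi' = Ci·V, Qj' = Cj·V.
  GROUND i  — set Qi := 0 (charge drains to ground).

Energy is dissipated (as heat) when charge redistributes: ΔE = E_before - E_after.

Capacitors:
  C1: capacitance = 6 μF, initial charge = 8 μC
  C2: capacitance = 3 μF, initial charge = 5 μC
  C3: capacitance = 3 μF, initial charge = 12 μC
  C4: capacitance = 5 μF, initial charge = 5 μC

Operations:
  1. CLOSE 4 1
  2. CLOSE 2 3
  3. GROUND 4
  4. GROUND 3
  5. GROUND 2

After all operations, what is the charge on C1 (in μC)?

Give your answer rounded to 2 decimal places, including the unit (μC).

Initial: C1(6μF, Q=8μC, V=1.33V), C2(3μF, Q=5μC, V=1.67V), C3(3μF, Q=12μC, V=4.00V), C4(5μF, Q=5μC, V=1.00V)
Op 1: CLOSE 4-1: Q_total=13.00, C_total=11.00, V=1.18; Q4=5.91, Q1=7.09; dissipated=0.152
Op 2: CLOSE 2-3: Q_total=17.00, C_total=6.00, V=2.83; Q2=8.50, Q3=8.50; dissipated=4.083
Op 3: GROUND 4: Q4=0; energy lost=3.492
Op 4: GROUND 3: Q3=0; energy lost=12.042
Op 5: GROUND 2: Q2=0; energy lost=12.042
Final charges: Q1=7.09, Q2=0.00, Q3=0.00, Q4=0.00

Answer: 7.09 μC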